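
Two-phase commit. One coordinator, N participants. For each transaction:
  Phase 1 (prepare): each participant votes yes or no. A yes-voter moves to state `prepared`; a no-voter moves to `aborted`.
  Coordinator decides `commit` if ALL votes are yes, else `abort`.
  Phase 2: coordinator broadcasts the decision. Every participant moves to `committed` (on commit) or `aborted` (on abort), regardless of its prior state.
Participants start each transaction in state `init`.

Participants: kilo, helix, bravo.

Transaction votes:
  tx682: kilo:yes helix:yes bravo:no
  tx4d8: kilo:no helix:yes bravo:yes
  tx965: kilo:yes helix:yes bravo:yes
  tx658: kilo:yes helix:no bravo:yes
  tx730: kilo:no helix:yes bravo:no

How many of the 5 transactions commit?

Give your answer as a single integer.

tx682: no from bravo -> abort (commits=0)
tx4d8: no from kilo -> abort (commits=0)
tx965: all yes -> commit (commits=1)
tx658: no from helix -> abort (commits=1)
tx730: no from kilo, bravo -> abort (commits=1)

Answer: 1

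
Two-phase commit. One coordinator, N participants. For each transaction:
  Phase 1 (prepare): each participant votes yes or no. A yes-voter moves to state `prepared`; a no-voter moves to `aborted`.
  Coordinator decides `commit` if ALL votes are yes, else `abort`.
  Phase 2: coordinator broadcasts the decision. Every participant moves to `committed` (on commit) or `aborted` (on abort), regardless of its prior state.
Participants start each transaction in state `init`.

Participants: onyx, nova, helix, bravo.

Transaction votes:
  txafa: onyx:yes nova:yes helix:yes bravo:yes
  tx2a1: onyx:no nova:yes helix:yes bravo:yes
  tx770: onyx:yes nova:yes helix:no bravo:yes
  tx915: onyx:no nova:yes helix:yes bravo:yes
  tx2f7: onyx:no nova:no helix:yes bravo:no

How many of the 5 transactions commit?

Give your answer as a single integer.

txafa: all yes -> commit (commits=1)
tx2a1: no from onyx -> abort (commits=1)
tx770: no from helix -> abort (commits=1)
tx915: no from onyx -> abort (commits=1)
tx2f7: no from onyx, nova, bravo -> abort (commits=1)

Answer: 1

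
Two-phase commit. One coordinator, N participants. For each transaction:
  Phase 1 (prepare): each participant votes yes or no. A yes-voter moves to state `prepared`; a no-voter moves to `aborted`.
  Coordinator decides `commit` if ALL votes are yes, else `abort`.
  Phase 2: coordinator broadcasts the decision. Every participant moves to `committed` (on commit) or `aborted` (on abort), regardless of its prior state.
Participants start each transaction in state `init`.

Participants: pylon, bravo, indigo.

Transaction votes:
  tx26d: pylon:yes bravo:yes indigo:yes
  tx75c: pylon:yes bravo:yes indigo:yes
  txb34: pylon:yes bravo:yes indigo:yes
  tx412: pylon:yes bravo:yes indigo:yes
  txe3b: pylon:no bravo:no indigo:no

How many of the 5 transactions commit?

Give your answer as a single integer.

Answer: 4

Derivation:
tx26d: all yes -> commit (commits=1)
tx75c: all yes -> commit (commits=2)
txb34: all yes -> commit (commits=3)
tx412: all yes -> commit (commits=4)
txe3b: no from pylon, bravo, indigo -> abort (commits=4)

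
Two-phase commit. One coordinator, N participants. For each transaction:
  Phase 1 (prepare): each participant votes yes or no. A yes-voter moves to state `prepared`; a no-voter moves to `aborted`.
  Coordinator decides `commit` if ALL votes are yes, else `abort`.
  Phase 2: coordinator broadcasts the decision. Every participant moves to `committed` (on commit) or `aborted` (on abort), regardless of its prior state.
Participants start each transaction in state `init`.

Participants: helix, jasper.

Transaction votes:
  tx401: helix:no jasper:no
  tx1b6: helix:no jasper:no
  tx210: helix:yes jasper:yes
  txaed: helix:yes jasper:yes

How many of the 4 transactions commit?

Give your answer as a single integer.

tx401: no from helix, jasper -> abort (commits=0)
tx1b6: no from helix, jasper -> abort (commits=0)
tx210: all yes -> commit (commits=1)
txaed: all yes -> commit (commits=2)

Answer: 2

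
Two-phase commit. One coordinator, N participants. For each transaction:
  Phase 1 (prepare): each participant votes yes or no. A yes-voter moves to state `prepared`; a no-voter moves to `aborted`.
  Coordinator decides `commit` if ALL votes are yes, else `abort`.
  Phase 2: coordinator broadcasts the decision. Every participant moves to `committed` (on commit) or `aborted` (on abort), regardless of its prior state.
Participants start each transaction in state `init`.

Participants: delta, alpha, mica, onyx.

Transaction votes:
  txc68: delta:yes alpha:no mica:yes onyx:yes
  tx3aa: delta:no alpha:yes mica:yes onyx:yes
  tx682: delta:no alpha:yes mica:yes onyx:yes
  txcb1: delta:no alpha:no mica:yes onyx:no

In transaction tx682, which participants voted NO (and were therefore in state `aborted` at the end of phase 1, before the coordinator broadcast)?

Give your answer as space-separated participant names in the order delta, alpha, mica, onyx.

Txn tx682 phase 1: delta no -> aborted; alpha yes -> prepared; mica yes -> prepared; onyx yes -> prepared

Answer: delta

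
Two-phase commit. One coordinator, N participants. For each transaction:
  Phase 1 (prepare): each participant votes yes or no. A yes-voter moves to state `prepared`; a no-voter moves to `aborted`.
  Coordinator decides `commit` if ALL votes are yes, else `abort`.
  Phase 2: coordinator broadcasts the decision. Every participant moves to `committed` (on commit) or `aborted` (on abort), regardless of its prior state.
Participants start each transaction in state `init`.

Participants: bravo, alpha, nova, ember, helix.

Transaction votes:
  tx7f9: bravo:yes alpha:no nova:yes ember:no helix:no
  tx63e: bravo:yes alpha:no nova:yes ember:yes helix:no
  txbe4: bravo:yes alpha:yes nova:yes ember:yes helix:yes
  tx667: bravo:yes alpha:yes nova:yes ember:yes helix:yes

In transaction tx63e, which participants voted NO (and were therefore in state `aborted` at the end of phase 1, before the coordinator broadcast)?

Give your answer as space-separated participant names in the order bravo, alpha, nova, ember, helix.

Txn tx63e phase 1: bravo yes -> prepared; alpha no -> aborted; nova yes -> prepared; ember yes -> prepared; helix no -> aborted

Answer: alpha helix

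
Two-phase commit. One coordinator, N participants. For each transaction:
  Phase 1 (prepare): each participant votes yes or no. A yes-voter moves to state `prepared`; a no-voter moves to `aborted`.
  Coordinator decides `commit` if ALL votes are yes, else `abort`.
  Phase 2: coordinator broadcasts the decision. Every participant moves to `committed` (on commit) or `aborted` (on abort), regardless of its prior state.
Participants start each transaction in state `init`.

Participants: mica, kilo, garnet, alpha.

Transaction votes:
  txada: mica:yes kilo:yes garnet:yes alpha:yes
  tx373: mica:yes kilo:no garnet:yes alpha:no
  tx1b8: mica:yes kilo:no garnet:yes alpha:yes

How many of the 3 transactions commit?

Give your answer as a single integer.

Answer: 1

Derivation:
txada: all yes -> commit (commits=1)
tx373: no from kilo, alpha -> abort (commits=1)
tx1b8: no from kilo -> abort (commits=1)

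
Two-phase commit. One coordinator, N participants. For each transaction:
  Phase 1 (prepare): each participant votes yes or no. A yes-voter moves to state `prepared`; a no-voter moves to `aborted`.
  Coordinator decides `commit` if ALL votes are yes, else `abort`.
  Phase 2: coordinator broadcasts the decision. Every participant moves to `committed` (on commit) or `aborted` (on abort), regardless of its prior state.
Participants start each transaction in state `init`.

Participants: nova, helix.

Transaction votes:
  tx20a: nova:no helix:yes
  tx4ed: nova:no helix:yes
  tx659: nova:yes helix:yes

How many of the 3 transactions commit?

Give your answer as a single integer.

tx20a: no from nova -> abort (commits=0)
tx4ed: no from nova -> abort (commits=0)
tx659: all yes -> commit (commits=1)

Answer: 1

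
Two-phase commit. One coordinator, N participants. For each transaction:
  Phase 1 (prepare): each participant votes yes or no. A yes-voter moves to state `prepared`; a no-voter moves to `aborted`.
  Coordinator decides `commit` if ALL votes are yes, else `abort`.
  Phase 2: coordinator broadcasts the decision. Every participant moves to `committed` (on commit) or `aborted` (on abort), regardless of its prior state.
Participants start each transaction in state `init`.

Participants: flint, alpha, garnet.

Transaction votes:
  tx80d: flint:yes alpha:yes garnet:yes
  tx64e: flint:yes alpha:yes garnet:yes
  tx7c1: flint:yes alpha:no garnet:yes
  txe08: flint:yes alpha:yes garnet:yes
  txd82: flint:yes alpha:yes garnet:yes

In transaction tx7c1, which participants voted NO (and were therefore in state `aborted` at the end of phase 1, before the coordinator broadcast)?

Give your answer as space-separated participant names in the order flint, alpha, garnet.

Answer: alpha

Derivation:
Txn tx7c1 phase 1: flint yes -> prepared; alpha no -> aborted; garnet yes -> prepared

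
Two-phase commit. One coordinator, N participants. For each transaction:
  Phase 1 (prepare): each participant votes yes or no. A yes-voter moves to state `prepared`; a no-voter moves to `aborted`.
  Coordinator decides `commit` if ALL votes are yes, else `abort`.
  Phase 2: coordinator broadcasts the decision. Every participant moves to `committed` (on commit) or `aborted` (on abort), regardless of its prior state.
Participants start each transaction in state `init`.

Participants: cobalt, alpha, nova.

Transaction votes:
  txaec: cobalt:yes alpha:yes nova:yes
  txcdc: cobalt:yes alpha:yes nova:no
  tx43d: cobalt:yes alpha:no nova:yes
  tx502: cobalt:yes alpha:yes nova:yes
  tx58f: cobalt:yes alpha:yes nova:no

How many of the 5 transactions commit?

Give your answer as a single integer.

Answer: 2

Derivation:
txaec: all yes -> commit (commits=1)
txcdc: no from nova -> abort (commits=1)
tx43d: no from alpha -> abort (commits=1)
tx502: all yes -> commit (commits=2)
tx58f: no from nova -> abort (commits=2)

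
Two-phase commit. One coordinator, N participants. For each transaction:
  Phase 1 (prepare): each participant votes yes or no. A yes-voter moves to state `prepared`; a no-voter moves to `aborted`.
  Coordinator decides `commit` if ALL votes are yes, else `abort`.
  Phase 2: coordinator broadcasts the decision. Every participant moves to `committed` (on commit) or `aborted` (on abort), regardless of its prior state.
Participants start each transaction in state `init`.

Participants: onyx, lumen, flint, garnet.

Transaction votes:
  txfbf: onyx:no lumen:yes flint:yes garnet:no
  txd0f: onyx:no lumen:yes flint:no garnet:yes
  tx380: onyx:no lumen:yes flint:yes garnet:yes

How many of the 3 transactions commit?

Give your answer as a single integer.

Answer: 0

Derivation:
txfbf: no from onyx, garnet -> abort (commits=0)
txd0f: no from onyx, flint -> abort (commits=0)
tx380: no from onyx -> abort (commits=0)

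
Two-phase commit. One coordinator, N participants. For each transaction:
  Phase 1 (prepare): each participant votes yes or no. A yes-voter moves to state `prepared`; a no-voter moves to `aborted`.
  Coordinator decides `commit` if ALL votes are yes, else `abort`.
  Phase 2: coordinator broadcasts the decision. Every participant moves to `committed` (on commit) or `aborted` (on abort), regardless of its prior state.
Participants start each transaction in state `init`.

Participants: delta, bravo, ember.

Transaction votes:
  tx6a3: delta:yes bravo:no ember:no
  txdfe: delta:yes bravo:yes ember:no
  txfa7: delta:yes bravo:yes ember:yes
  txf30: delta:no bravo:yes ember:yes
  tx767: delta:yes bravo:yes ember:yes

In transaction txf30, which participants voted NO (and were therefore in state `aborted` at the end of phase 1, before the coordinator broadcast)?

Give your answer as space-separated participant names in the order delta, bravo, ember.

Answer: delta

Derivation:
Txn txf30 phase 1: delta no -> aborted; bravo yes -> prepared; ember yes -> prepared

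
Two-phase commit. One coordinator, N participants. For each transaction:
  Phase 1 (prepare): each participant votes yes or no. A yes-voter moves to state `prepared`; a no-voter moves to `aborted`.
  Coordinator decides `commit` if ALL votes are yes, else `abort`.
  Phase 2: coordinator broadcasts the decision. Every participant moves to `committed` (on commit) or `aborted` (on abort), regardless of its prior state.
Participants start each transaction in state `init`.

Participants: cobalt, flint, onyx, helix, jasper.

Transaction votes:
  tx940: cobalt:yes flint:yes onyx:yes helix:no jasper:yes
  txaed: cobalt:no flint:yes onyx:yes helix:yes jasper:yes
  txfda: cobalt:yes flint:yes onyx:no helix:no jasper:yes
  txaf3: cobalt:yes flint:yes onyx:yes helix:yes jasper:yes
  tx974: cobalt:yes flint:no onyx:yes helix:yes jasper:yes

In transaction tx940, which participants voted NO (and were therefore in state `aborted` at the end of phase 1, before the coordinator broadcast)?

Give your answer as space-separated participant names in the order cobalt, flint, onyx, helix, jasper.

Txn tx940 phase 1: cobalt yes -> prepared; flint yes -> prepared; onyx yes -> prepared; helix no -> aborted; jasper yes -> prepared

Answer: helix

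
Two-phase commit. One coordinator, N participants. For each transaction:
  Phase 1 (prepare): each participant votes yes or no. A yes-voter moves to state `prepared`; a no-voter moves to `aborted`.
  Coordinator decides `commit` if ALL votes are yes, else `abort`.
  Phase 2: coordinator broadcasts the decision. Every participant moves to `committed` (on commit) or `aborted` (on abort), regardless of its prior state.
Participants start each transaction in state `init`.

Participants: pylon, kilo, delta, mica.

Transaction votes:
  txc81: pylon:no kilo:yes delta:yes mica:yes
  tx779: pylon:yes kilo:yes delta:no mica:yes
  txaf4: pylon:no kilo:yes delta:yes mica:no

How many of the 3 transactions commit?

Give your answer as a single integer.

Answer: 0

Derivation:
txc81: no from pylon -> abort (commits=0)
tx779: no from delta -> abort (commits=0)
txaf4: no from pylon, mica -> abort (commits=0)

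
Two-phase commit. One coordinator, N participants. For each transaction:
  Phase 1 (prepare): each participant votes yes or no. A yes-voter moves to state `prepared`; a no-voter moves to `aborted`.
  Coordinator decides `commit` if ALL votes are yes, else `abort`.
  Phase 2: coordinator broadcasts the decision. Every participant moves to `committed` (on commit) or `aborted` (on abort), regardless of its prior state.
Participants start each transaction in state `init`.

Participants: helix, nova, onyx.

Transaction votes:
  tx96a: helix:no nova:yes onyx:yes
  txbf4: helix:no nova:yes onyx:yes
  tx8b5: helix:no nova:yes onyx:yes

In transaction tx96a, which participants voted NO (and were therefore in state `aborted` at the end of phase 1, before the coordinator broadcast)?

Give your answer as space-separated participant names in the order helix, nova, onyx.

Txn tx96a phase 1: helix no -> aborted; nova yes -> prepared; onyx yes -> prepared

Answer: helix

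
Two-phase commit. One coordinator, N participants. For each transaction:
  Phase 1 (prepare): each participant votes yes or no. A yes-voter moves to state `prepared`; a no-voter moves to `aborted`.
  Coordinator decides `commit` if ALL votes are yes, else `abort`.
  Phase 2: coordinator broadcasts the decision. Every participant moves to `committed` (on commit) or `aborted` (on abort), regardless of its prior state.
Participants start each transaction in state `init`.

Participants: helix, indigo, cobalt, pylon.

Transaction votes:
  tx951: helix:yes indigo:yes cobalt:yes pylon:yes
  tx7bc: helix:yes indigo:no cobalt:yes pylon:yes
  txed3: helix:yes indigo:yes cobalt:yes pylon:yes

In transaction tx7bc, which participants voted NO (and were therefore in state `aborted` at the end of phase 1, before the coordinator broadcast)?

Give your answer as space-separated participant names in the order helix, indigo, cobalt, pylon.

Answer: indigo

Derivation:
Txn tx7bc phase 1: helix yes -> prepared; indigo no -> aborted; cobalt yes -> prepared; pylon yes -> prepared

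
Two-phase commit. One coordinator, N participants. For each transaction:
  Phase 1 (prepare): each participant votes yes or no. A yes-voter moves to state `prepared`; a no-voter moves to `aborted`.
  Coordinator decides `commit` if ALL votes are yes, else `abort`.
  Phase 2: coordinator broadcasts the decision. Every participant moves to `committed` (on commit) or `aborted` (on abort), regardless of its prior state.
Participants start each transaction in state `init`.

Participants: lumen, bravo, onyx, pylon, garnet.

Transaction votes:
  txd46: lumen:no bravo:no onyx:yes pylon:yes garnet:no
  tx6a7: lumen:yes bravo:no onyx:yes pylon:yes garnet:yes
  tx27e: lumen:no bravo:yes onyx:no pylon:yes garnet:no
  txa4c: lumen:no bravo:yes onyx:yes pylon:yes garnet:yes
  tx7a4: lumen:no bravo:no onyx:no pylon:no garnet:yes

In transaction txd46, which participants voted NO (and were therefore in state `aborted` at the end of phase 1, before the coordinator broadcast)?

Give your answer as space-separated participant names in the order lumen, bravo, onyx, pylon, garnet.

Answer: lumen bravo garnet

Derivation:
Txn txd46 phase 1: lumen no -> aborted; bravo no -> aborted; onyx yes -> prepared; pylon yes -> prepared; garnet no -> aborted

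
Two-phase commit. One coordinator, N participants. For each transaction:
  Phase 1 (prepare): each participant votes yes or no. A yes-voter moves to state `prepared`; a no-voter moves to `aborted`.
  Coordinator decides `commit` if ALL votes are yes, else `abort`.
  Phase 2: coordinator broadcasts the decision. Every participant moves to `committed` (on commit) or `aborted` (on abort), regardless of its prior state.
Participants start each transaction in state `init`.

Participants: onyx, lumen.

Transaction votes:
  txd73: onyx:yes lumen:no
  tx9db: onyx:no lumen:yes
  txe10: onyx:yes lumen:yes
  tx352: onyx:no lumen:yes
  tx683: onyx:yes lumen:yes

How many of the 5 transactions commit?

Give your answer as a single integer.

txd73: no from lumen -> abort (commits=0)
tx9db: no from onyx -> abort (commits=0)
txe10: all yes -> commit (commits=1)
tx352: no from onyx -> abort (commits=1)
tx683: all yes -> commit (commits=2)

Answer: 2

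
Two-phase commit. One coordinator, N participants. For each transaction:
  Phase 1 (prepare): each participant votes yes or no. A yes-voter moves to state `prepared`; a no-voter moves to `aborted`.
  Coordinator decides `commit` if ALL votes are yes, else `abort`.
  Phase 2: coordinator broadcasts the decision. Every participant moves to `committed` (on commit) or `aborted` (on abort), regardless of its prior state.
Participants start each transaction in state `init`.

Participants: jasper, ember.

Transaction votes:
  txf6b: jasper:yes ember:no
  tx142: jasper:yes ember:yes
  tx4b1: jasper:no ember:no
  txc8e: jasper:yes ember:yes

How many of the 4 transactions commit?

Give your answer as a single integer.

Answer: 2

Derivation:
txf6b: no from ember -> abort (commits=0)
tx142: all yes -> commit (commits=1)
tx4b1: no from jasper, ember -> abort (commits=1)
txc8e: all yes -> commit (commits=2)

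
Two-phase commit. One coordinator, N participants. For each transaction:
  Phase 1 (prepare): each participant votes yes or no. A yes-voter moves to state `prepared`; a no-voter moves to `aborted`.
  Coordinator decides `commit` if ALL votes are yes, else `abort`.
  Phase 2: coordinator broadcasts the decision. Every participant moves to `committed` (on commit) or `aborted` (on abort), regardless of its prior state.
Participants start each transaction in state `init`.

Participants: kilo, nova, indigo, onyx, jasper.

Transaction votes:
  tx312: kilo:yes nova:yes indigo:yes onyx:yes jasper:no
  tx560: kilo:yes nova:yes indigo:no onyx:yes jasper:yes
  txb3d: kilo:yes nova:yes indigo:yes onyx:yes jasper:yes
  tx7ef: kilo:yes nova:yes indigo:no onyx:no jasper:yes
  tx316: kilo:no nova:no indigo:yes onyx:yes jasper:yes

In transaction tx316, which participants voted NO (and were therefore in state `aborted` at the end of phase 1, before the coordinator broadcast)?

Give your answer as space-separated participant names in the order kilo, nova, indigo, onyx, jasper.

Answer: kilo nova

Derivation:
Txn tx316 phase 1: kilo no -> aborted; nova no -> aborted; indigo yes -> prepared; onyx yes -> prepared; jasper yes -> prepared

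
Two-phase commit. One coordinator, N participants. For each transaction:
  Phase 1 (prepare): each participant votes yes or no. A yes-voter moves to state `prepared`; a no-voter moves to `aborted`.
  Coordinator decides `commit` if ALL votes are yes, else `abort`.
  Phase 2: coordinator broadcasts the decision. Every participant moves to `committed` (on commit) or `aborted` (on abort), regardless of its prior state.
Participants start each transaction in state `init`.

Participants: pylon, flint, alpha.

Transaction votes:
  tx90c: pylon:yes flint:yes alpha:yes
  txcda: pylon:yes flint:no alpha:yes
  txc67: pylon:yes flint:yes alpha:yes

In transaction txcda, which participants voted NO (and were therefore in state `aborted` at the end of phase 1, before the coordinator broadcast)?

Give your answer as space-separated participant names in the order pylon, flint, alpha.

Txn txcda phase 1: pylon yes -> prepared; flint no -> aborted; alpha yes -> prepared

Answer: flint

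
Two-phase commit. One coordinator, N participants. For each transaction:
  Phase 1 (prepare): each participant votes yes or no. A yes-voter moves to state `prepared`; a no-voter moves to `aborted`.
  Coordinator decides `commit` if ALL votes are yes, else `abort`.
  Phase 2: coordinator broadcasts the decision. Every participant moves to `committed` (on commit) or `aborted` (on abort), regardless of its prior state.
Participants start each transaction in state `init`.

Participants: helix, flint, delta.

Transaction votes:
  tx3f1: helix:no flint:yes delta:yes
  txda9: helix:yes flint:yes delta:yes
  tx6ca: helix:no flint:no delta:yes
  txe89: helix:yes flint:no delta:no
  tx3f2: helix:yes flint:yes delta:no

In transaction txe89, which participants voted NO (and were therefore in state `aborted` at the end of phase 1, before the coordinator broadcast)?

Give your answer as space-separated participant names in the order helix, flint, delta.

Answer: flint delta

Derivation:
Txn txe89 phase 1: helix yes -> prepared; flint no -> aborted; delta no -> aborted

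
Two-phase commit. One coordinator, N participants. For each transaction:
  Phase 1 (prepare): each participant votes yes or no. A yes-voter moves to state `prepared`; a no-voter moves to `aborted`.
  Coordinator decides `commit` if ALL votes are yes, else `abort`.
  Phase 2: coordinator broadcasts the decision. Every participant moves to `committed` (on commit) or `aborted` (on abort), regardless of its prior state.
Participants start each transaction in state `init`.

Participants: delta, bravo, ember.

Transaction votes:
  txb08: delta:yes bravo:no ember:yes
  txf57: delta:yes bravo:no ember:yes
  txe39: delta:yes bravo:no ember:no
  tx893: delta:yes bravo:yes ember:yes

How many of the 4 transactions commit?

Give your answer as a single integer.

txb08: no from bravo -> abort (commits=0)
txf57: no from bravo -> abort (commits=0)
txe39: no from bravo, ember -> abort (commits=0)
tx893: all yes -> commit (commits=1)

Answer: 1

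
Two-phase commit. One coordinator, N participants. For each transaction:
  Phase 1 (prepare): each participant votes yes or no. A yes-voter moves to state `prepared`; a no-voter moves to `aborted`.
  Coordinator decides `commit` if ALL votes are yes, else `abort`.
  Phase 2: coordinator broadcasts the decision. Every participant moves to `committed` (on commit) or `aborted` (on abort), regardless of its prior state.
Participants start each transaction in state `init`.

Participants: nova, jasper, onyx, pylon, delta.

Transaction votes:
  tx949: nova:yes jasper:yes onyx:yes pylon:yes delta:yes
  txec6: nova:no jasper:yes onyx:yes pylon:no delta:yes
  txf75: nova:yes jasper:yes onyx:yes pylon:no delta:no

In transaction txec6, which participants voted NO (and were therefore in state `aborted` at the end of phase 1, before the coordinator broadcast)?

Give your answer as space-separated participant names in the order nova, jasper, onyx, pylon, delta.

Txn txec6 phase 1: nova no -> aborted; jasper yes -> prepared; onyx yes -> prepared; pylon no -> aborted; delta yes -> prepared

Answer: nova pylon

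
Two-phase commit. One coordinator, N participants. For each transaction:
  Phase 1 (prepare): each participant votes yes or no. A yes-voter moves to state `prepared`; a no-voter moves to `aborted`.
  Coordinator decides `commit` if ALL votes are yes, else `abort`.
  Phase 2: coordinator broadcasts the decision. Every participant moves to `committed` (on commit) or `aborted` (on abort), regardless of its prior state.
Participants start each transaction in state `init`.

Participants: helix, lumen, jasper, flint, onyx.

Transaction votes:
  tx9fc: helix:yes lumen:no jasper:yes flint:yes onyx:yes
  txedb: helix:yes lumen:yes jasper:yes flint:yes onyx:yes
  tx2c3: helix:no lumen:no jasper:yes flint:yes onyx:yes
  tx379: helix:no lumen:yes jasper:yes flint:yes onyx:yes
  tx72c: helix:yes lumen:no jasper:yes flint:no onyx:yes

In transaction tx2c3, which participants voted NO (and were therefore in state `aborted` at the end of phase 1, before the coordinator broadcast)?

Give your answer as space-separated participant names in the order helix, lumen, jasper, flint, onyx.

Answer: helix lumen

Derivation:
Txn tx2c3 phase 1: helix no -> aborted; lumen no -> aborted; jasper yes -> prepared; flint yes -> prepared; onyx yes -> prepared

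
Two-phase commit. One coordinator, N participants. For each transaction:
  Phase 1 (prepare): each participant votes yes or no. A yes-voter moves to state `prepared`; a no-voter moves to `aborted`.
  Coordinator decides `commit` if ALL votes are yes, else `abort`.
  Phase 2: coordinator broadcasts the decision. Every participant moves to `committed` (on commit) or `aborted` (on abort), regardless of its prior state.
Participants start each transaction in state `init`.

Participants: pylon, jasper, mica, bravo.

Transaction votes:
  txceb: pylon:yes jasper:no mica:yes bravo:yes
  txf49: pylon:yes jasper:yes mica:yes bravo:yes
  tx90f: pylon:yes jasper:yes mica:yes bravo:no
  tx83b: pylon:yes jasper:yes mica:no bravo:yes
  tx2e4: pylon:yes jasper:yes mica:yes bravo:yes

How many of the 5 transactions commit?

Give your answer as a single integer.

txceb: no from jasper -> abort (commits=0)
txf49: all yes -> commit (commits=1)
tx90f: no from bravo -> abort (commits=1)
tx83b: no from mica -> abort (commits=1)
tx2e4: all yes -> commit (commits=2)

Answer: 2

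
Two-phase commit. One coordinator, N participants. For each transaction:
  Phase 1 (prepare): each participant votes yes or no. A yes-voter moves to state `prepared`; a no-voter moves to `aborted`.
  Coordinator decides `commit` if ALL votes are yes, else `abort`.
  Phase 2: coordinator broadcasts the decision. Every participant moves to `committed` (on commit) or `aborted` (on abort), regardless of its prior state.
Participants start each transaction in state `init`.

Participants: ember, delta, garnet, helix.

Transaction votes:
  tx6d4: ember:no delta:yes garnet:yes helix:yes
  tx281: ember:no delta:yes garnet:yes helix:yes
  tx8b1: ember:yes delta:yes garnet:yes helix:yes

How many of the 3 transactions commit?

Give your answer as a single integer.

tx6d4: no from ember -> abort (commits=0)
tx281: no from ember -> abort (commits=0)
tx8b1: all yes -> commit (commits=1)

Answer: 1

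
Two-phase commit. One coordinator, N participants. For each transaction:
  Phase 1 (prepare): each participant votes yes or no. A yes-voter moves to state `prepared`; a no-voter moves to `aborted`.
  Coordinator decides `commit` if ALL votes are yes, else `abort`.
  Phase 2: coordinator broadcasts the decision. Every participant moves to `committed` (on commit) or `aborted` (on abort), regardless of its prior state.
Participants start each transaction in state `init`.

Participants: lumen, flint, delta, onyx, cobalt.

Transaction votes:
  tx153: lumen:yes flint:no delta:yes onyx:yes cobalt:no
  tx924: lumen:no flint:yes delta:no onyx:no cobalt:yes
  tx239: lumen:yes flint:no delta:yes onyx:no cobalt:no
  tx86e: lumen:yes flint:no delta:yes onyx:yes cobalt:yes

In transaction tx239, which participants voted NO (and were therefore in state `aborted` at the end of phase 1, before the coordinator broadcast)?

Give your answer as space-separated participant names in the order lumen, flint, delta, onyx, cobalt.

Answer: flint onyx cobalt

Derivation:
Txn tx239 phase 1: lumen yes -> prepared; flint no -> aborted; delta yes -> prepared; onyx no -> aborted; cobalt no -> aborted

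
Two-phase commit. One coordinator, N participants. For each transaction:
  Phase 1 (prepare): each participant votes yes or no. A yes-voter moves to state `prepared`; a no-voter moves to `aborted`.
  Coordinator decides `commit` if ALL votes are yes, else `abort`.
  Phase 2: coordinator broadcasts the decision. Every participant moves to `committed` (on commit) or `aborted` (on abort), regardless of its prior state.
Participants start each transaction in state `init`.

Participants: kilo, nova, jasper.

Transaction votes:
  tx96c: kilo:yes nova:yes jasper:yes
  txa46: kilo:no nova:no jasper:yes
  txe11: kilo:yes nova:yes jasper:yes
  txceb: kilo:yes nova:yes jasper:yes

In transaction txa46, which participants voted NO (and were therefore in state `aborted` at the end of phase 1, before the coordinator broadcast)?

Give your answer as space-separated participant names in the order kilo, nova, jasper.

Answer: kilo nova

Derivation:
Txn txa46 phase 1: kilo no -> aborted; nova no -> aborted; jasper yes -> prepared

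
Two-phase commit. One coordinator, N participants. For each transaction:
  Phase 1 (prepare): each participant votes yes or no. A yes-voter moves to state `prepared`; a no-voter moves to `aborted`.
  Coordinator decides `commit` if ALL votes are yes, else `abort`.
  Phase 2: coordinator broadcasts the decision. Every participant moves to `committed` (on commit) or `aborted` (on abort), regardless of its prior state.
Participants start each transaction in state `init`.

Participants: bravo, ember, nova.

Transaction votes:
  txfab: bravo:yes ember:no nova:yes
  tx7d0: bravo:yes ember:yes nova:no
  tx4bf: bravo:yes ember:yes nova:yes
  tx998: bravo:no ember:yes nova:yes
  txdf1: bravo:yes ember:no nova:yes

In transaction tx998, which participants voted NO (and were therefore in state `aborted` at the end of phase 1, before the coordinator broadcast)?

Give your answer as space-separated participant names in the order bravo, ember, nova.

Answer: bravo

Derivation:
Txn tx998 phase 1: bravo no -> aborted; ember yes -> prepared; nova yes -> prepared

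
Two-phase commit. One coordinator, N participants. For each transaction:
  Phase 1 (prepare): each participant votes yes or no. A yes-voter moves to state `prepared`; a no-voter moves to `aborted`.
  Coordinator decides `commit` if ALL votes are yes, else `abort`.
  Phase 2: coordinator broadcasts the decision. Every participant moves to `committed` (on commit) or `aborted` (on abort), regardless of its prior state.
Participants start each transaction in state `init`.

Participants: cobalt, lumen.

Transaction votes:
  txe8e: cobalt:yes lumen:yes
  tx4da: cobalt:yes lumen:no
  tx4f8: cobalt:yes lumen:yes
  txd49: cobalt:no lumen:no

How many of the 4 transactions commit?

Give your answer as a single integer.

Answer: 2

Derivation:
txe8e: all yes -> commit (commits=1)
tx4da: no from lumen -> abort (commits=1)
tx4f8: all yes -> commit (commits=2)
txd49: no from cobalt, lumen -> abort (commits=2)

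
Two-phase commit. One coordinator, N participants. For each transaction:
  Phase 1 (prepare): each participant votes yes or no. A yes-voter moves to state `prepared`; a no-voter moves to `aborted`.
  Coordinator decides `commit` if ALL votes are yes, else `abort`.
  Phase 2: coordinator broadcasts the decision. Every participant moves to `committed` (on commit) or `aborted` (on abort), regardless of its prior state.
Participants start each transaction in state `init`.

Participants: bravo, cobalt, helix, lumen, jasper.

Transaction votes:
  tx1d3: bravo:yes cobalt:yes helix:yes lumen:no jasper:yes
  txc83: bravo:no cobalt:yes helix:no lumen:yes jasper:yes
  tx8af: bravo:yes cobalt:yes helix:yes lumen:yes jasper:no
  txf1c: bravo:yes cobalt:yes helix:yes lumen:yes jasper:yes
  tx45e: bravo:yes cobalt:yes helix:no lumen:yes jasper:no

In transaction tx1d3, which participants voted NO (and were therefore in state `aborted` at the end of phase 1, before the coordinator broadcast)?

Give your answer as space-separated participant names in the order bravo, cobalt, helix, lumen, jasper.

Txn tx1d3 phase 1: bravo yes -> prepared; cobalt yes -> prepared; helix yes -> prepared; lumen no -> aborted; jasper yes -> prepared

Answer: lumen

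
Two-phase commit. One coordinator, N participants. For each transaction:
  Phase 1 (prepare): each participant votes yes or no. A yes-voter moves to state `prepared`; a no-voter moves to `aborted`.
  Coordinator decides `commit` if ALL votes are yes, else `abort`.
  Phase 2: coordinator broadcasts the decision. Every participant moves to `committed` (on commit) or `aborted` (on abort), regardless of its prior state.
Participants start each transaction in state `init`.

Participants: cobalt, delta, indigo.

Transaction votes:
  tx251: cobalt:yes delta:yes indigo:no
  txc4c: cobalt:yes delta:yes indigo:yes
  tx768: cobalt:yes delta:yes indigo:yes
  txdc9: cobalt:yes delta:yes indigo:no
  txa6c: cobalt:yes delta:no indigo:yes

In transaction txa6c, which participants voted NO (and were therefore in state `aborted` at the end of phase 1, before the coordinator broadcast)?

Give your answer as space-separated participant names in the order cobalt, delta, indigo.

Answer: delta

Derivation:
Txn txa6c phase 1: cobalt yes -> prepared; delta no -> aborted; indigo yes -> prepared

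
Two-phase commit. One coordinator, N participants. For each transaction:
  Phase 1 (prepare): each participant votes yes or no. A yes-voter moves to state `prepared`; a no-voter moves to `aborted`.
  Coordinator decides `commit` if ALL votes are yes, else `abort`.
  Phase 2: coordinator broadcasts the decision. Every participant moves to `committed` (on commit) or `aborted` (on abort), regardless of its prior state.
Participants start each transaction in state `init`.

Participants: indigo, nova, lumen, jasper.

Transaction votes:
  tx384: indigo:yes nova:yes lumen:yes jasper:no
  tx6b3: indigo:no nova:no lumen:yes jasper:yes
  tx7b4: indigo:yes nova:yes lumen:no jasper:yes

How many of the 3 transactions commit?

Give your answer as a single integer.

Answer: 0

Derivation:
tx384: no from jasper -> abort (commits=0)
tx6b3: no from indigo, nova -> abort (commits=0)
tx7b4: no from lumen -> abort (commits=0)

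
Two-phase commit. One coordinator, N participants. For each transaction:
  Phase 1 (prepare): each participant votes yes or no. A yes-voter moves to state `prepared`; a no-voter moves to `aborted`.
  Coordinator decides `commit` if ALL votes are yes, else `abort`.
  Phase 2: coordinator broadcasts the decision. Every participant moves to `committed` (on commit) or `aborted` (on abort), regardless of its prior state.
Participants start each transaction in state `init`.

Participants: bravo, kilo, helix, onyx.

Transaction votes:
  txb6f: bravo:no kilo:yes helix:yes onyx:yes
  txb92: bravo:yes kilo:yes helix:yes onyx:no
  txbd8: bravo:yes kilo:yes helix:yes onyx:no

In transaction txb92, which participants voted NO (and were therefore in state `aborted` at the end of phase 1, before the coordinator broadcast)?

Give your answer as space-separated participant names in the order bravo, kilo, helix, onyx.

Answer: onyx

Derivation:
Txn txb92 phase 1: bravo yes -> prepared; kilo yes -> prepared; helix yes -> prepared; onyx no -> aborted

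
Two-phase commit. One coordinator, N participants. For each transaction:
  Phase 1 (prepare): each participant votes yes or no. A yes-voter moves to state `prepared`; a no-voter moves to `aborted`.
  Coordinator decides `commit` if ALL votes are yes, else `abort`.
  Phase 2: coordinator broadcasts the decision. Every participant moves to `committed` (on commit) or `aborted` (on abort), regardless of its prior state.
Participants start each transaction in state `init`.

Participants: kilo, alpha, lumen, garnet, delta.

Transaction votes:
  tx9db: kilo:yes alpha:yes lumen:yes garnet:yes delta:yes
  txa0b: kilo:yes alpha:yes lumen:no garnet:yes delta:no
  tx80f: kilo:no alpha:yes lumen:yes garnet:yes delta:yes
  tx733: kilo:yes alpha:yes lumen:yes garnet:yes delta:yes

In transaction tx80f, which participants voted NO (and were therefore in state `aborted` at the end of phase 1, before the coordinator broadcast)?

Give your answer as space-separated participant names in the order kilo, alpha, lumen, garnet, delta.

Txn tx80f phase 1: kilo no -> aborted; alpha yes -> prepared; lumen yes -> prepared; garnet yes -> prepared; delta yes -> prepared

Answer: kilo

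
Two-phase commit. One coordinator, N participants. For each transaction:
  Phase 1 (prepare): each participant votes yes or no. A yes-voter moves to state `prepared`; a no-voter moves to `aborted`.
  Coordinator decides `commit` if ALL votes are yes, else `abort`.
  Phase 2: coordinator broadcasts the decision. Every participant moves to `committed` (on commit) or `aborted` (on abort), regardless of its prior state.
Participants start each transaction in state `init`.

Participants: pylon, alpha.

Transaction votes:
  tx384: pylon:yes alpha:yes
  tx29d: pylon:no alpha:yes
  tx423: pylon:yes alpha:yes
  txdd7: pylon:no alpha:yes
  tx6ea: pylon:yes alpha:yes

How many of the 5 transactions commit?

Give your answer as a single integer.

tx384: all yes -> commit (commits=1)
tx29d: no from pylon -> abort (commits=1)
tx423: all yes -> commit (commits=2)
txdd7: no from pylon -> abort (commits=2)
tx6ea: all yes -> commit (commits=3)

Answer: 3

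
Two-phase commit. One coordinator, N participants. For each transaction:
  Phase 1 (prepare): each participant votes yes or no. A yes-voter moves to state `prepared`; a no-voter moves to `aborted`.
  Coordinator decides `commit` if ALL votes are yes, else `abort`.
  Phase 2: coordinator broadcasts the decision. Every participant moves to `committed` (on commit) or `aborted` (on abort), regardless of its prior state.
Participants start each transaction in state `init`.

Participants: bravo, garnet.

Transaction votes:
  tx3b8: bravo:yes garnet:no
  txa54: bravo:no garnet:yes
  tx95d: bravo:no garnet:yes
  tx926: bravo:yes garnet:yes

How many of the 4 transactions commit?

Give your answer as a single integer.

tx3b8: no from garnet -> abort (commits=0)
txa54: no from bravo -> abort (commits=0)
tx95d: no from bravo -> abort (commits=0)
tx926: all yes -> commit (commits=1)

Answer: 1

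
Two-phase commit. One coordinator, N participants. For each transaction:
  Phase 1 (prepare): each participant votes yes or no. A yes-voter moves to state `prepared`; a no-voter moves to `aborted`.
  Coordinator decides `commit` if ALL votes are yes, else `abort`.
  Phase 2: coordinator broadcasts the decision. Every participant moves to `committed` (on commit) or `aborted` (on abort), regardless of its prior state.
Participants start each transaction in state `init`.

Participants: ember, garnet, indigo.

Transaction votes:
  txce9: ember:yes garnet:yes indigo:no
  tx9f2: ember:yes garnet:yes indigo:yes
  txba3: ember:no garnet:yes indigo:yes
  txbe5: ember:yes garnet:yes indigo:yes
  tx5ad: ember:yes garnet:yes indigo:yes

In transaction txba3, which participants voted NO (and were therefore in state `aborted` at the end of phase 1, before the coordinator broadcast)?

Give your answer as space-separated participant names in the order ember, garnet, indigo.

Txn txba3 phase 1: ember no -> aborted; garnet yes -> prepared; indigo yes -> prepared

Answer: ember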